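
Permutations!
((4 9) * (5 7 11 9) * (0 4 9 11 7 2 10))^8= [2, 1, 4, 3, 10, 0, 6, 7, 8, 9, 5, 11]= (11)(0 2 4 10 5)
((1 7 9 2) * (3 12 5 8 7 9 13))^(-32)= (1 9 2)(3 7 5)(8 12 13)= [0, 9, 1, 7, 4, 3, 6, 5, 12, 2, 10, 11, 13, 8]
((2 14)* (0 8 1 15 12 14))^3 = (0 15 2 1 14 8 12) = [15, 14, 1, 3, 4, 5, 6, 7, 12, 9, 10, 11, 0, 13, 8, 2]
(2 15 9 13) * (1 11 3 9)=(1 11 3 9 13 2 15)=[0, 11, 15, 9, 4, 5, 6, 7, 8, 13, 10, 3, 12, 2, 14, 1]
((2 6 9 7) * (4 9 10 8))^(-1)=(2 7 9 4 8 10 6)=[0, 1, 7, 3, 8, 5, 2, 9, 10, 4, 6]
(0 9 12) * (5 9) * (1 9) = (0 5 1 9 12) = [5, 9, 2, 3, 4, 1, 6, 7, 8, 12, 10, 11, 0]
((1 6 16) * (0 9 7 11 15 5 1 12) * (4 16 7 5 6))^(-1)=(0 12 16 4 1 5 9)(6 15 11 7)=[12, 5, 2, 3, 1, 9, 15, 6, 8, 0, 10, 7, 16, 13, 14, 11, 4]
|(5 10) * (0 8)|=|(0 8)(5 10)|=2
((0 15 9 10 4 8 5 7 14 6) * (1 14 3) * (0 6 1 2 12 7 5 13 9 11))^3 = (15)(1 14)(2 3 7 12)(4 9 8 10 13) = [0, 14, 3, 7, 9, 5, 6, 12, 10, 8, 13, 11, 2, 4, 1, 15]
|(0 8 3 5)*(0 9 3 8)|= |(3 5 9)|= 3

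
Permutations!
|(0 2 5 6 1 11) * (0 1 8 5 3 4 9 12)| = 6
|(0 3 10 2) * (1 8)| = 4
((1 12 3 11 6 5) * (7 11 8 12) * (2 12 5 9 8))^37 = [0, 11, 12, 2, 4, 7, 8, 6, 1, 5, 10, 9, 3] = (1 11 9 5 7 6 8)(2 12 3)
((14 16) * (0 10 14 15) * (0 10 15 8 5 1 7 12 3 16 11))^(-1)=(0 11 14 10 15)(1 5 8 16 3 12 7)=[11, 5, 2, 12, 4, 8, 6, 1, 16, 9, 15, 14, 7, 13, 10, 0, 3]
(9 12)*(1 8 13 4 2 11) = (1 8 13 4 2 11)(9 12) = [0, 8, 11, 3, 2, 5, 6, 7, 13, 12, 10, 1, 9, 4]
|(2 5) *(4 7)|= |(2 5)(4 7)|= 2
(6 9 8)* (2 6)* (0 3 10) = (0 3 10)(2 6 9 8) = [3, 1, 6, 10, 4, 5, 9, 7, 2, 8, 0]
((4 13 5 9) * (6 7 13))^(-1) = (4 9 5 13 7 6) = [0, 1, 2, 3, 9, 13, 4, 6, 8, 5, 10, 11, 12, 7]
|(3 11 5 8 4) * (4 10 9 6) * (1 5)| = |(1 5 8 10 9 6 4 3 11)| = 9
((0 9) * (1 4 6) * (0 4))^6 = (0 9 4 6 1) = [9, 0, 2, 3, 6, 5, 1, 7, 8, 4]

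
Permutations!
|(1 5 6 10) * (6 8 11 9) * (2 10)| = 8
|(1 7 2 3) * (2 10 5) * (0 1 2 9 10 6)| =12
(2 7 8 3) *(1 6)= (1 6)(2 7 8 3)= [0, 6, 7, 2, 4, 5, 1, 8, 3]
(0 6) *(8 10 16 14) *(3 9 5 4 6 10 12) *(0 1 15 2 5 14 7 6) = (0 10 16 7 6 1 15 2 5 4)(3 9 14 8 12) = [10, 15, 5, 9, 0, 4, 1, 6, 12, 14, 16, 11, 3, 13, 8, 2, 7]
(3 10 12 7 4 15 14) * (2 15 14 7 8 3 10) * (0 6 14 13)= (0 6 14 10 12 8 3 2 15 7 4 13)= [6, 1, 15, 2, 13, 5, 14, 4, 3, 9, 12, 11, 8, 0, 10, 7]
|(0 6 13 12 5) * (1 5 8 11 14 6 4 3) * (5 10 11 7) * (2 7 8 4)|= 36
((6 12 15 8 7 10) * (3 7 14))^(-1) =(3 14 8 15 12 6 10 7) =[0, 1, 2, 14, 4, 5, 10, 3, 15, 9, 7, 11, 6, 13, 8, 12]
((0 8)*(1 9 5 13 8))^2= (0 9 13)(1 5 8)= [9, 5, 2, 3, 4, 8, 6, 7, 1, 13, 10, 11, 12, 0]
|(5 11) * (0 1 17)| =6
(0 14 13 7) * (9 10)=[14, 1, 2, 3, 4, 5, 6, 0, 8, 10, 9, 11, 12, 7, 13]=(0 14 13 7)(9 10)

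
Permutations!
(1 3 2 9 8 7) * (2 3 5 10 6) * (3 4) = (1 5 10 6 2 9 8 7)(3 4) = [0, 5, 9, 4, 3, 10, 2, 1, 7, 8, 6]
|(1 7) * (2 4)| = |(1 7)(2 4)| = 2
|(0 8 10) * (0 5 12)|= |(0 8 10 5 12)|= 5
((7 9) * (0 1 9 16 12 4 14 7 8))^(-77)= [8, 0, 2, 3, 16, 5, 6, 4, 9, 1, 10, 11, 7, 13, 12, 15, 14]= (0 8 9 1)(4 16 14 12 7)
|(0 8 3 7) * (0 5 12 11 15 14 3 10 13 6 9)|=|(0 8 10 13 6 9)(3 7 5 12 11 15 14)|=42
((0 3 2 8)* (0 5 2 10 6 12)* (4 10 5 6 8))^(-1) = (0 12 6 8 10 4 2 5 3) = [12, 1, 5, 0, 2, 3, 8, 7, 10, 9, 4, 11, 6]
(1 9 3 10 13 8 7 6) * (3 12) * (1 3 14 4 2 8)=(1 9 12 14 4 2 8 7 6 3 10 13)=[0, 9, 8, 10, 2, 5, 3, 6, 7, 12, 13, 11, 14, 1, 4]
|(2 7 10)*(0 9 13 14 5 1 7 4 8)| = 11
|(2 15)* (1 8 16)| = |(1 8 16)(2 15)| = 6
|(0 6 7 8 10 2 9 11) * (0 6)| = 7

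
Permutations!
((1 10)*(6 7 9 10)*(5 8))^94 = [0, 10, 2, 3, 4, 5, 1, 6, 8, 7, 9] = (1 10 9 7 6)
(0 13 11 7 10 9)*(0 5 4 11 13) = [0, 1, 2, 3, 11, 4, 6, 10, 8, 5, 9, 7, 12, 13] = (13)(4 11 7 10 9 5)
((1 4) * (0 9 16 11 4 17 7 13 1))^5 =(1 17 7 13) =[0, 17, 2, 3, 4, 5, 6, 13, 8, 9, 10, 11, 12, 1, 14, 15, 16, 7]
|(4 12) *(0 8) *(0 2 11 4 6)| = 7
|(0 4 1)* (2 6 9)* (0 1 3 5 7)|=15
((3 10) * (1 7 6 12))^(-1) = (1 12 6 7)(3 10) = [0, 12, 2, 10, 4, 5, 7, 1, 8, 9, 3, 11, 6]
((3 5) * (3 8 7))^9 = (3 5 8 7) = [0, 1, 2, 5, 4, 8, 6, 3, 7]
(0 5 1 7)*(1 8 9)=(0 5 8 9 1 7)=[5, 7, 2, 3, 4, 8, 6, 0, 9, 1]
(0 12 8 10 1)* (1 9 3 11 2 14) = (0 12 8 10 9 3 11 2 14 1) = [12, 0, 14, 11, 4, 5, 6, 7, 10, 3, 9, 2, 8, 13, 1]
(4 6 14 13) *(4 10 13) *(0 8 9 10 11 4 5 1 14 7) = (0 8 9 10 13 11 4 6 7)(1 14 5) = [8, 14, 2, 3, 6, 1, 7, 0, 9, 10, 13, 4, 12, 11, 5]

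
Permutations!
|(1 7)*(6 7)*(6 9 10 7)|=4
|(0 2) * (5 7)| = |(0 2)(5 7)| = 2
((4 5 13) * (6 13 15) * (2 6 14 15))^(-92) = (15)(2 4 6 5 13) = [0, 1, 4, 3, 6, 13, 5, 7, 8, 9, 10, 11, 12, 2, 14, 15]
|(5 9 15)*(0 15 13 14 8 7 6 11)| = |(0 15 5 9 13 14 8 7 6 11)| = 10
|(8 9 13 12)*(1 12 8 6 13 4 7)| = |(1 12 6 13 8 9 4 7)| = 8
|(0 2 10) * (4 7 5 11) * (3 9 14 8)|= |(0 2 10)(3 9 14 8)(4 7 5 11)|= 12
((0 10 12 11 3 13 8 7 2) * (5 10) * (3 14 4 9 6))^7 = (0 9)(2 4)(3 10)(5 6)(7 14)(8 11)(12 13) = [9, 1, 4, 10, 2, 6, 5, 14, 11, 0, 3, 8, 13, 12, 7]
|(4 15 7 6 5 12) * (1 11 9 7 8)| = |(1 11 9 7 6 5 12 4 15 8)| = 10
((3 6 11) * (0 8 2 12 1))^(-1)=(0 1 12 2 8)(3 11 6)=[1, 12, 8, 11, 4, 5, 3, 7, 0, 9, 10, 6, 2]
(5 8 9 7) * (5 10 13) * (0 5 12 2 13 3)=(0 5 8 9 7 10 3)(2 13 12)=[5, 1, 13, 0, 4, 8, 6, 10, 9, 7, 3, 11, 2, 12]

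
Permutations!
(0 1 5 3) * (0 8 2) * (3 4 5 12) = (0 1 12 3 8 2)(4 5) = [1, 12, 0, 8, 5, 4, 6, 7, 2, 9, 10, 11, 3]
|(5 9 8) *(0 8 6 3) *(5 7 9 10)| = |(0 8 7 9 6 3)(5 10)| = 6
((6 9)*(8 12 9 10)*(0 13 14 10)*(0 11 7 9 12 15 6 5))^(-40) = (0 8 7 13 15 9 14 6 5 10 11) = [8, 1, 2, 3, 4, 10, 5, 13, 7, 14, 11, 0, 12, 15, 6, 9]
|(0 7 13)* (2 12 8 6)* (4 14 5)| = 12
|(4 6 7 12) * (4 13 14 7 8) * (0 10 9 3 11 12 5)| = |(0 10 9 3 11 12 13 14 7 5)(4 6 8)| = 30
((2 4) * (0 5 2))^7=[4, 1, 5, 3, 2, 0]=(0 4 2 5)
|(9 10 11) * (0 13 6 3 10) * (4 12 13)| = 9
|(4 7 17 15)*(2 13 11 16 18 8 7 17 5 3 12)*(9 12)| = |(2 13 11 16 18 8 7 5 3 9 12)(4 17 15)| = 33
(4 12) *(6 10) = [0, 1, 2, 3, 12, 5, 10, 7, 8, 9, 6, 11, 4] = (4 12)(6 10)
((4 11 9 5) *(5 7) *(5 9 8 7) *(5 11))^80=(11)=[0, 1, 2, 3, 4, 5, 6, 7, 8, 9, 10, 11]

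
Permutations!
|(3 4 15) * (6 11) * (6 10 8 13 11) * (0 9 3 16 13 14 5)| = |(0 9 3 4 15 16 13 11 10 8 14 5)| = 12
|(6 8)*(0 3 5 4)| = |(0 3 5 4)(6 8)| = 4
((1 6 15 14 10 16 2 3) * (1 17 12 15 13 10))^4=[0, 16, 15, 14, 4, 5, 2, 7, 8, 9, 17, 11, 6, 3, 10, 13, 12, 1]=(1 16 12 6 2 15 13 3 14 10 17)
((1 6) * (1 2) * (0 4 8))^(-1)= (0 8 4)(1 2 6)= [8, 2, 6, 3, 0, 5, 1, 7, 4]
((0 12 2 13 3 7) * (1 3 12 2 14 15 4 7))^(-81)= [7, 3, 0, 1, 15, 5, 6, 4, 8, 9, 10, 11, 13, 2, 12, 14]= (0 7 4 15 14 12 13 2)(1 3)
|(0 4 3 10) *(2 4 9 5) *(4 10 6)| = |(0 9 5 2 10)(3 6 4)| = 15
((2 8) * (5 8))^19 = (2 5 8) = [0, 1, 5, 3, 4, 8, 6, 7, 2]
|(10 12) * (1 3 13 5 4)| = 10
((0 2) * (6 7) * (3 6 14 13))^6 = (3 6 7 14 13) = [0, 1, 2, 6, 4, 5, 7, 14, 8, 9, 10, 11, 12, 3, 13]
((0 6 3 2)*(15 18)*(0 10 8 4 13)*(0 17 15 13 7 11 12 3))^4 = (18)(2 7)(3 4)(8 12)(10 11) = [0, 1, 7, 4, 3, 5, 6, 2, 12, 9, 11, 10, 8, 13, 14, 15, 16, 17, 18]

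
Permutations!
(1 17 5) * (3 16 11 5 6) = (1 17 6 3 16 11 5) = [0, 17, 2, 16, 4, 1, 3, 7, 8, 9, 10, 5, 12, 13, 14, 15, 11, 6]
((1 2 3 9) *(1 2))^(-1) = (2 9 3) = [0, 1, 9, 2, 4, 5, 6, 7, 8, 3]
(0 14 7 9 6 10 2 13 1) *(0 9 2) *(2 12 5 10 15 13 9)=(0 14 7 12 5 10)(1 2 9 6 15 13)=[14, 2, 9, 3, 4, 10, 15, 12, 8, 6, 0, 11, 5, 1, 7, 13]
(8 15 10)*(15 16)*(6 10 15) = [0, 1, 2, 3, 4, 5, 10, 7, 16, 9, 8, 11, 12, 13, 14, 15, 6] = (6 10 8 16)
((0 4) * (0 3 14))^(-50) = (0 3)(4 14) = [3, 1, 2, 0, 14, 5, 6, 7, 8, 9, 10, 11, 12, 13, 4]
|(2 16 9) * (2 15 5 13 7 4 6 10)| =10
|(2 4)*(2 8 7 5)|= 5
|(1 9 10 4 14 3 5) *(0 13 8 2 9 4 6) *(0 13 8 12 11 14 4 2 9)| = 13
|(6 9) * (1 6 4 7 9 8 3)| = 12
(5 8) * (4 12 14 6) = [0, 1, 2, 3, 12, 8, 4, 7, 5, 9, 10, 11, 14, 13, 6] = (4 12 14 6)(5 8)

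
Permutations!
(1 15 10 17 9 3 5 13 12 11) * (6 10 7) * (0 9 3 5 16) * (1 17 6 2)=(0 9 5 13 12 11 17 3 16)(1 15 7 2)(6 10)=[9, 15, 1, 16, 4, 13, 10, 2, 8, 5, 6, 17, 11, 12, 14, 7, 0, 3]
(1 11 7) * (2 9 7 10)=(1 11 10 2 9 7)=[0, 11, 9, 3, 4, 5, 6, 1, 8, 7, 2, 10]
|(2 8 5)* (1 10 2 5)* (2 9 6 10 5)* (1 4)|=|(1 5 2 8 4)(6 10 9)|=15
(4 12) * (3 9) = (3 9)(4 12) = [0, 1, 2, 9, 12, 5, 6, 7, 8, 3, 10, 11, 4]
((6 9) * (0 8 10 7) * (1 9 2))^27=(0 7 10 8)(1 2 6 9)=[7, 2, 6, 3, 4, 5, 9, 10, 0, 1, 8]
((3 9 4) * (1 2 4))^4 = [0, 9, 1, 4, 2, 5, 6, 7, 8, 3] = (1 9 3 4 2)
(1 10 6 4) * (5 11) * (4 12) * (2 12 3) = (1 10 6 3 2 12 4)(5 11) = [0, 10, 12, 2, 1, 11, 3, 7, 8, 9, 6, 5, 4]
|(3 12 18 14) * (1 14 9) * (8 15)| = 6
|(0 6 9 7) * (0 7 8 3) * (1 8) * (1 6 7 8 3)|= 10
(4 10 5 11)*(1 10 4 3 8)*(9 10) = (1 9 10 5 11 3 8) = [0, 9, 2, 8, 4, 11, 6, 7, 1, 10, 5, 3]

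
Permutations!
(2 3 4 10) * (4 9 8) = (2 3 9 8 4 10) = [0, 1, 3, 9, 10, 5, 6, 7, 4, 8, 2]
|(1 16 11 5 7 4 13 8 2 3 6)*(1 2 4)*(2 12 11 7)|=6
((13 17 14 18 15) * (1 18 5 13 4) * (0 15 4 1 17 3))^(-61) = [3, 15, 2, 13, 18, 14, 6, 7, 8, 9, 10, 11, 12, 5, 17, 0, 16, 4, 1] = (0 3 13 5 14 17 4 18 1 15)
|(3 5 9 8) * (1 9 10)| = 6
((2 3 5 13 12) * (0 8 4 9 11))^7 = (0 4 11 8 9)(2 5 12 3 13) = [4, 1, 5, 13, 11, 12, 6, 7, 9, 0, 10, 8, 3, 2]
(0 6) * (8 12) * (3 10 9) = (0 6)(3 10 9)(8 12) = [6, 1, 2, 10, 4, 5, 0, 7, 12, 3, 9, 11, 8]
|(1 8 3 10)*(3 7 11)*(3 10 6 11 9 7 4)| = |(1 8 4 3 6 11 10)(7 9)| = 14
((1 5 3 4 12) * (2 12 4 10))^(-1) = [0, 12, 10, 5, 4, 1, 6, 7, 8, 9, 3, 11, 2] = (1 12 2 10 3 5)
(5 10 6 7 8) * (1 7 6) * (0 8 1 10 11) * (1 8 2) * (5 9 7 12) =[2, 12, 1, 3, 4, 11, 6, 8, 9, 7, 10, 0, 5] =(0 2 1 12 5 11)(7 8 9)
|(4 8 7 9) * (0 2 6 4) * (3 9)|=|(0 2 6 4 8 7 3 9)|=8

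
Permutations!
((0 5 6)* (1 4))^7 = (0 5 6)(1 4) = [5, 4, 2, 3, 1, 6, 0]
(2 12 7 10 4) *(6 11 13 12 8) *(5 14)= (2 8 6 11 13 12 7 10 4)(5 14)= [0, 1, 8, 3, 2, 14, 11, 10, 6, 9, 4, 13, 7, 12, 5]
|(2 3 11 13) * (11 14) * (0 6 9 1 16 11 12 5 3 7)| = 36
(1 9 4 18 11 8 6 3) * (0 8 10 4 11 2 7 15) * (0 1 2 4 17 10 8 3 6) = (0 3 2 7 15 1 9 11 8)(4 18)(10 17) = [3, 9, 7, 2, 18, 5, 6, 15, 0, 11, 17, 8, 12, 13, 14, 1, 16, 10, 4]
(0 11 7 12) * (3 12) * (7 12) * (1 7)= (0 11 12)(1 7 3)= [11, 7, 2, 1, 4, 5, 6, 3, 8, 9, 10, 12, 0]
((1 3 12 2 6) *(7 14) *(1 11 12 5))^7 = [0, 3, 12, 5, 4, 1, 2, 14, 8, 9, 10, 6, 11, 13, 7] = (1 3 5)(2 12 11 6)(7 14)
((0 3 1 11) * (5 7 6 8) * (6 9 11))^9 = [0, 1, 2, 3, 4, 5, 6, 7, 8, 9, 10, 11] = (11)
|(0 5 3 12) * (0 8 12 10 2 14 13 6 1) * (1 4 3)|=42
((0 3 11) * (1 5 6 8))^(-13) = (0 11 3)(1 8 6 5) = [11, 8, 2, 0, 4, 1, 5, 7, 6, 9, 10, 3]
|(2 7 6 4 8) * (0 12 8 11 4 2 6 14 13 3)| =18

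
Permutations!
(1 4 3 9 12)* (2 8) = (1 4 3 9 12)(2 8) = [0, 4, 8, 9, 3, 5, 6, 7, 2, 12, 10, 11, 1]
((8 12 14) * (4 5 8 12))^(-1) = (4 8 5)(12 14) = [0, 1, 2, 3, 8, 4, 6, 7, 5, 9, 10, 11, 14, 13, 12]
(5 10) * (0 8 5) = [8, 1, 2, 3, 4, 10, 6, 7, 5, 9, 0] = (0 8 5 10)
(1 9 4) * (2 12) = [0, 9, 12, 3, 1, 5, 6, 7, 8, 4, 10, 11, 2] = (1 9 4)(2 12)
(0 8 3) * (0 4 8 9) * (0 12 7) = (0 9 12 7)(3 4 8) = [9, 1, 2, 4, 8, 5, 6, 0, 3, 12, 10, 11, 7]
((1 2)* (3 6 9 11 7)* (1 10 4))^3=(1 4 10 2)(3 11 6 7 9)=[0, 4, 1, 11, 10, 5, 7, 9, 8, 3, 2, 6]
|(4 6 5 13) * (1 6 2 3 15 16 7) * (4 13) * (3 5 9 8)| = |(1 6 9 8 3 15 16 7)(2 5 4)| = 24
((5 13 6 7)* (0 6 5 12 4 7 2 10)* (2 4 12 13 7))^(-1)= (0 10 2 4 6)(5 13 7)= [10, 1, 4, 3, 6, 13, 0, 5, 8, 9, 2, 11, 12, 7]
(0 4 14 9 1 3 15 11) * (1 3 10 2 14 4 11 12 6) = (0 11)(1 10 2 14 9 3 15 12 6) = [11, 10, 14, 15, 4, 5, 1, 7, 8, 3, 2, 0, 6, 13, 9, 12]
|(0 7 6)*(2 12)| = |(0 7 6)(2 12)| = 6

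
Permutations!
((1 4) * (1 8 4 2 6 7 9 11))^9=(1 7)(2 9)(4 8)(6 11)=[0, 7, 9, 3, 8, 5, 11, 1, 4, 2, 10, 6]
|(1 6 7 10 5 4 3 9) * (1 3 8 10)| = |(1 6 7)(3 9)(4 8 10 5)| = 12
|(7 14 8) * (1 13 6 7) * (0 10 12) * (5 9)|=6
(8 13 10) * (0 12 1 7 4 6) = (0 12 1 7 4 6)(8 13 10) = [12, 7, 2, 3, 6, 5, 0, 4, 13, 9, 8, 11, 1, 10]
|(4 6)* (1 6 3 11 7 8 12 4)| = 6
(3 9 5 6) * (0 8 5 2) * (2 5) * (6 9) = (0 8 2)(3 6)(5 9) = [8, 1, 0, 6, 4, 9, 3, 7, 2, 5]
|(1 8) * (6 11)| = 2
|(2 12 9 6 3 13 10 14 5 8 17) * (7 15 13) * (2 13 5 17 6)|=12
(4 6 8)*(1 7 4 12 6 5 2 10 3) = [0, 7, 10, 1, 5, 2, 8, 4, 12, 9, 3, 11, 6] = (1 7 4 5 2 10 3)(6 8 12)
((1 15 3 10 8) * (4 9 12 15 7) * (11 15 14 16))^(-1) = (1 8 10 3 15 11 16 14 12 9 4 7) = [0, 8, 2, 15, 7, 5, 6, 1, 10, 4, 3, 16, 9, 13, 12, 11, 14]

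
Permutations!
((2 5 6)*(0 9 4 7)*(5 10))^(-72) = [0, 1, 2, 3, 4, 5, 6, 7, 8, 9, 10] = (10)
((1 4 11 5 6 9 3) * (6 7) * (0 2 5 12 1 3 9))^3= [7, 12, 6, 3, 1, 0, 5, 2, 8, 9, 10, 4, 11]= (0 7 2 6 5)(1 12 11 4)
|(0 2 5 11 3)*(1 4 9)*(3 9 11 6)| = |(0 2 5 6 3)(1 4 11 9)| = 20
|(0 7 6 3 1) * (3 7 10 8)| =10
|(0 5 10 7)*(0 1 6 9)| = 7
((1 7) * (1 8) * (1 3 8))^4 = (8) = [0, 1, 2, 3, 4, 5, 6, 7, 8]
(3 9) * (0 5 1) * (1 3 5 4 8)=[4, 0, 2, 9, 8, 3, 6, 7, 1, 5]=(0 4 8 1)(3 9 5)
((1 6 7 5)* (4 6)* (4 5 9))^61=(1 5)(4 6 7 9)=[0, 5, 2, 3, 6, 1, 7, 9, 8, 4]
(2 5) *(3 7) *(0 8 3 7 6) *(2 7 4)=[8, 1, 5, 6, 2, 7, 0, 4, 3]=(0 8 3 6)(2 5 7 4)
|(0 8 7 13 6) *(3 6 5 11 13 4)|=|(0 8 7 4 3 6)(5 11 13)|=6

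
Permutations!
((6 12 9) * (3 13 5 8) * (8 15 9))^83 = (3 15 12 13 9 8 5 6) = [0, 1, 2, 15, 4, 6, 3, 7, 5, 8, 10, 11, 13, 9, 14, 12]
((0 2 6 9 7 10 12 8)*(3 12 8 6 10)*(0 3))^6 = (0 6 8)(2 9 3)(7 12 10) = [6, 1, 9, 2, 4, 5, 8, 12, 0, 3, 7, 11, 10]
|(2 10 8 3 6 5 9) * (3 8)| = |(2 10 3 6 5 9)| = 6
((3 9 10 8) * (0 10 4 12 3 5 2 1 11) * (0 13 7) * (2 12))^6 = [9, 8, 10, 13, 0, 1, 6, 3, 2, 7, 4, 5, 11, 12] = (0 9 7 3 13 12 11 5 1 8 2 10 4)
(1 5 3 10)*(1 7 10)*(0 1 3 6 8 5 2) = (0 1 2)(5 6 8)(7 10) = [1, 2, 0, 3, 4, 6, 8, 10, 5, 9, 7]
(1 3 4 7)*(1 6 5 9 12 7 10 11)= [0, 3, 2, 4, 10, 9, 5, 6, 8, 12, 11, 1, 7]= (1 3 4 10 11)(5 9 12 7 6)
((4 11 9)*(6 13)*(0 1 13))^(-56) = [0, 1, 2, 3, 11, 5, 6, 7, 8, 4, 10, 9, 12, 13] = (13)(4 11 9)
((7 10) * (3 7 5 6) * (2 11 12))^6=(12)(3 7 10 5 6)=[0, 1, 2, 7, 4, 6, 3, 10, 8, 9, 5, 11, 12]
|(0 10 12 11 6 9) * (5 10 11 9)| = |(0 11 6 5 10 12 9)| = 7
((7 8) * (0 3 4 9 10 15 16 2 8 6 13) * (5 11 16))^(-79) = (0 15 8 3 5 7 4 11 6 9 16 13 10 2) = [15, 1, 0, 5, 11, 7, 9, 4, 3, 16, 2, 6, 12, 10, 14, 8, 13]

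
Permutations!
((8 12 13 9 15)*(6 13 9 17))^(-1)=(6 17 13)(8 15 9 12)=[0, 1, 2, 3, 4, 5, 17, 7, 15, 12, 10, 11, 8, 6, 14, 9, 16, 13]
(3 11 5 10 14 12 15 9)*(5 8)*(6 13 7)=(3 11 8 5 10 14 12 15 9)(6 13 7)=[0, 1, 2, 11, 4, 10, 13, 6, 5, 3, 14, 8, 15, 7, 12, 9]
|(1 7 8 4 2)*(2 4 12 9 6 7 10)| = 15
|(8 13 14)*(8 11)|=|(8 13 14 11)|=4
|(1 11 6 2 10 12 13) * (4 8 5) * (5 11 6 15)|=|(1 6 2 10 12 13)(4 8 11 15 5)|=30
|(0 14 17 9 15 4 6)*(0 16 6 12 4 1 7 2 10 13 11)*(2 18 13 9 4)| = |(0 14 17 4 12 2 10 9 15 1 7 18 13 11)(6 16)| = 14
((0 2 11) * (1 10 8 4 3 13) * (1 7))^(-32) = (0 2 11)(1 4 7 8 13 10 3) = [2, 4, 11, 1, 7, 5, 6, 8, 13, 9, 3, 0, 12, 10]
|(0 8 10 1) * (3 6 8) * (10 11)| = |(0 3 6 8 11 10 1)| = 7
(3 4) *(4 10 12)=(3 10 12 4)=[0, 1, 2, 10, 3, 5, 6, 7, 8, 9, 12, 11, 4]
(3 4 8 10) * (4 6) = (3 6 4 8 10) = [0, 1, 2, 6, 8, 5, 4, 7, 10, 9, 3]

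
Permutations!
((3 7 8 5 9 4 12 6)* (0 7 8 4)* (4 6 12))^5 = [5, 1, 2, 7, 4, 3, 0, 9, 6, 8, 10, 11, 12] = (12)(0 5 3 7 9 8 6)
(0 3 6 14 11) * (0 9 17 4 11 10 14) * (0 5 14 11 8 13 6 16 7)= (0 3 16 7)(4 8 13 6 5 14 10 11 9 17)= [3, 1, 2, 16, 8, 14, 5, 0, 13, 17, 11, 9, 12, 6, 10, 15, 7, 4]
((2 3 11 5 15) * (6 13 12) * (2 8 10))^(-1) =(2 10 8 15 5 11 3)(6 12 13) =[0, 1, 10, 2, 4, 11, 12, 7, 15, 9, 8, 3, 13, 6, 14, 5]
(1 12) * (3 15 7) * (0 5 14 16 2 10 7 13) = (0 5 14 16 2 10 7 3 15 13)(1 12) = [5, 12, 10, 15, 4, 14, 6, 3, 8, 9, 7, 11, 1, 0, 16, 13, 2]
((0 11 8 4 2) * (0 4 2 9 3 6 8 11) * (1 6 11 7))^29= (1 8 4 3 7 6 2 9 11)= [0, 8, 9, 7, 3, 5, 2, 6, 4, 11, 10, 1]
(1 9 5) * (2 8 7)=(1 9 5)(2 8 7)=[0, 9, 8, 3, 4, 1, 6, 2, 7, 5]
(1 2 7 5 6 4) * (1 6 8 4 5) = [0, 2, 7, 3, 6, 8, 5, 1, 4] = (1 2 7)(4 6 5 8)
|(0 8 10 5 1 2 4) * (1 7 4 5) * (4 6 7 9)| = |(0 8 10 1 2 5 9 4)(6 7)| = 8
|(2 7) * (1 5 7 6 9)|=6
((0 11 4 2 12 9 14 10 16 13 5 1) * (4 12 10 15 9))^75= (0 10)(1 2)(4 5)(11 16)(12 13)= [10, 2, 1, 3, 5, 4, 6, 7, 8, 9, 0, 16, 13, 12, 14, 15, 11]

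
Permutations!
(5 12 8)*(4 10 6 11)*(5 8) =(4 10 6 11)(5 12) =[0, 1, 2, 3, 10, 12, 11, 7, 8, 9, 6, 4, 5]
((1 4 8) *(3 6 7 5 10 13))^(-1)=[0, 8, 2, 13, 1, 7, 3, 6, 4, 9, 5, 11, 12, 10]=(1 8 4)(3 13 10 5 7 6)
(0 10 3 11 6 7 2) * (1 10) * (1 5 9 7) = [5, 10, 0, 11, 4, 9, 1, 2, 8, 7, 3, 6] = (0 5 9 7 2)(1 10 3 11 6)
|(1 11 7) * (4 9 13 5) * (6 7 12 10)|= |(1 11 12 10 6 7)(4 9 13 5)|= 12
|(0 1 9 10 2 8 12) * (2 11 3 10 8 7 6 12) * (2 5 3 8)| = |(0 1 9 2 7 6 12)(3 10 11 8 5)| = 35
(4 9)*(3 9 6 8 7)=(3 9 4 6 8 7)=[0, 1, 2, 9, 6, 5, 8, 3, 7, 4]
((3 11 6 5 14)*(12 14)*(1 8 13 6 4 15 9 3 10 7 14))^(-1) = (1 12 5 6 13 8)(3 9 15 4 11)(7 10 14) = [0, 12, 2, 9, 11, 6, 13, 10, 1, 15, 14, 3, 5, 8, 7, 4]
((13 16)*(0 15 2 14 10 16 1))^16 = (16) = [0, 1, 2, 3, 4, 5, 6, 7, 8, 9, 10, 11, 12, 13, 14, 15, 16]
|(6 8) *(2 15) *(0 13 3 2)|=10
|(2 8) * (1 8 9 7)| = |(1 8 2 9 7)| = 5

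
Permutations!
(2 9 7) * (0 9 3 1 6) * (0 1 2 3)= (0 9 7 3 2)(1 6)= [9, 6, 0, 2, 4, 5, 1, 3, 8, 7]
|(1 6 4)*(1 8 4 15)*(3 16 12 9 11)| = 30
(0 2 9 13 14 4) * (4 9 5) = (0 2 5 4)(9 13 14) = [2, 1, 5, 3, 0, 4, 6, 7, 8, 13, 10, 11, 12, 14, 9]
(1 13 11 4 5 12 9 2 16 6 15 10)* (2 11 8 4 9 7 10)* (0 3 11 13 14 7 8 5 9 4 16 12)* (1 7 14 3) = (0 1 3 11 4 9 13 5)(2 12 8 16 6 15)(7 10) = [1, 3, 12, 11, 9, 0, 15, 10, 16, 13, 7, 4, 8, 5, 14, 2, 6]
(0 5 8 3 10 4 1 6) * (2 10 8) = (0 5 2 10 4 1 6)(3 8) = [5, 6, 10, 8, 1, 2, 0, 7, 3, 9, 4]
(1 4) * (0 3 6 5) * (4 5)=[3, 5, 2, 6, 1, 0, 4]=(0 3 6 4 1 5)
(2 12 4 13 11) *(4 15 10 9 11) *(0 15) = (0 15 10 9 11 2 12)(4 13) = [15, 1, 12, 3, 13, 5, 6, 7, 8, 11, 9, 2, 0, 4, 14, 10]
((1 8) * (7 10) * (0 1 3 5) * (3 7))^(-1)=(0 5 3 10 7 8 1)=[5, 0, 2, 10, 4, 3, 6, 8, 1, 9, 7]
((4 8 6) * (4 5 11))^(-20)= (11)= [0, 1, 2, 3, 4, 5, 6, 7, 8, 9, 10, 11]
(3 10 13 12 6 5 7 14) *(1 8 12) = (1 8 12 6 5 7 14 3 10 13) = [0, 8, 2, 10, 4, 7, 5, 14, 12, 9, 13, 11, 6, 1, 3]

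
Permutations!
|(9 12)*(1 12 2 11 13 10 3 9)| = |(1 12)(2 11 13 10 3 9)| = 6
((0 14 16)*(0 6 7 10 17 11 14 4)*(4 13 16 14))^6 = (0 17 6)(4 10 16)(7 13 11) = [17, 1, 2, 3, 10, 5, 0, 13, 8, 9, 16, 7, 12, 11, 14, 15, 4, 6]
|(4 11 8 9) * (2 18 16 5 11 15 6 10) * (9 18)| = 30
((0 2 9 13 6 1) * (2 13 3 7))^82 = [6, 13, 3, 2, 4, 5, 0, 9, 8, 7, 10, 11, 12, 1] = (0 6)(1 13)(2 3)(7 9)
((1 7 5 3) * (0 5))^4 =[7, 3, 2, 5, 4, 0, 6, 1] =(0 7 1 3 5)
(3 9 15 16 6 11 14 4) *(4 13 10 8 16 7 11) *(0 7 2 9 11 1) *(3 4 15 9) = (0 7 1)(2 3 11 14 13 10 8 16 6 15) = [7, 0, 3, 11, 4, 5, 15, 1, 16, 9, 8, 14, 12, 10, 13, 2, 6]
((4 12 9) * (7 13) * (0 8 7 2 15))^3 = (0 13)(2 8)(7 15) = [13, 1, 8, 3, 4, 5, 6, 15, 2, 9, 10, 11, 12, 0, 14, 7]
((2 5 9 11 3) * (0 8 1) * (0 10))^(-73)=(0 10 1 8)(2 9 3 5 11)=[10, 8, 9, 5, 4, 11, 6, 7, 0, 3, 1, 2]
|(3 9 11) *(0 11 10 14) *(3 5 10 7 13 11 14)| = 14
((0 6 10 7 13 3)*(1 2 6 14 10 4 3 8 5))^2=(0 10 13 5 2 4)(1 6 3 14 7 8)=[10, 6, 4, 14, 0, 2, 3, 8, 1, 9, 13, 11, 12, 5, 7]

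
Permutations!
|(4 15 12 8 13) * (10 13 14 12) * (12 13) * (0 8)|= 8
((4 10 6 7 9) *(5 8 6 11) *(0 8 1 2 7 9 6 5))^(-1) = (0 11 10 4 9 6 7 2 1 5 8) = [11, 5, 1, 3, 9, 8, 7, 2, 0, 6, 4, 10]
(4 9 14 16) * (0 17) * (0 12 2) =(0 17 12 2)(4 9 14 16) =[17, 1, 0, 3, 9, 5, 6, 7, 8, 14, 10, 11, 2, 13, 16, 15, 4, 12]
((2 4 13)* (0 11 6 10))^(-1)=(0 10 6 11)(2 13 4)=[10, 1, 13, 3, 2, 5, 11, 7, 8, 9, 6, 0, 12, 4]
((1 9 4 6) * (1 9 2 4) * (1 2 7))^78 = (2 6)(4 9) = [0, 1, 6, 3, 9, 5, 2, 7, 8, 4]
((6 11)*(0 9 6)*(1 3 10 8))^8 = (11) = [0, 1, 2, 3, 4, 5, 6, 7, 8, 9, 10, 11]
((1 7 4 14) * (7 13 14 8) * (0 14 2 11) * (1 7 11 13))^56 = [7, 1, 2, 3, 11, 5, 6, 8, 0, 9, 10, 14, 12, 13, 4] = (0 7 8)(4 11 14)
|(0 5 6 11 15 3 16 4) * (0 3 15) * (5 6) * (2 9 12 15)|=|(0 6 11)(2 9 12 15)(3 16 4)|=12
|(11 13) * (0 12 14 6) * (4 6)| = 10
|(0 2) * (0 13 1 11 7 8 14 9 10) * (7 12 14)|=|(0 2 13 1 11 12 14 9 10)(7 8)|=18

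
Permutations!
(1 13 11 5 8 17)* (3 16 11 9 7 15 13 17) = [0, 17, 2, 16, 4, 8, 6, 15, 3, 7, 10, 5, 12, 9, 14, 13, 11, 1] = (1 17)(3 16 11 5 8)(7 15 13 9)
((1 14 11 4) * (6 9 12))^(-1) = [0, 4, 2, 3, 11, 5, 12, 7, 8, 6, 10, 14, 9, 13, 1] = (1 4 11 14)(6 12 9)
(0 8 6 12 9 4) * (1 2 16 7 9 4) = (0 8 6 12 4)(1 2 16 7 9) = [8, 2, 16, 3, 0, 5, 12, 9, 6, 1, 10, 11, 4, 13, 14, 15, 7]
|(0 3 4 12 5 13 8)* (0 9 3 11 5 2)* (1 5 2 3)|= 15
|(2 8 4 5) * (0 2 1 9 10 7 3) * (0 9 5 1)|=12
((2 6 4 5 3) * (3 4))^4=(2 6 3)=[0, 1, 6, 2, 4, 5, 3]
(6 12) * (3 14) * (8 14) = (3 8 14)(6 12) = [0, 1, 2, 8, 4, 5, 12, 7, 14, 9, 10, 11, 6, 13, 3]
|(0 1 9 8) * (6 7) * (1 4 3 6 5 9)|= |(0 4 3 6 7 5 9 8)|= 8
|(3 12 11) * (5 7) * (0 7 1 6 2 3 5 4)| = |(0 7 4)(1 6 2 3 12 11 5)| = 21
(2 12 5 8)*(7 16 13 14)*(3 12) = (2 3 12 5 8)(7 16 13 14) = [0, 1, 3, 12, 4, 8, 6, 16, 2, 9, 10, 11, 5, 14, 7, 15, 13]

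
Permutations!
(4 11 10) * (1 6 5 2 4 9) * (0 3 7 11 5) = (0 3 7 11 10 9 1 6)(2 4 5) = [3, 6, 4, 7, 5, 2, 0, 11, 8, 1, 9, 10]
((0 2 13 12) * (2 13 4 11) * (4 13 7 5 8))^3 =(0 8 2)(4 13 7)(5 11 12) =[8, 1, 0, 3, 13, 11, 6, 4, 2, 9, 10, 12, 5, 7]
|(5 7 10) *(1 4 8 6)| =|(1 4 8 6)(5 7 10)| =12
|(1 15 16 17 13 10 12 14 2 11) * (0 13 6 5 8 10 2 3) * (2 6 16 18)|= 90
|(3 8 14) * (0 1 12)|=|(0 1 12)(3 8 14)|=3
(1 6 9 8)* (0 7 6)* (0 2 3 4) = [7, 2, 3, 4, 0, 5, 9, 6, 1, 8] = (0 7 6 9 8 1 2 3 4)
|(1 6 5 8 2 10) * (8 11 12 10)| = |(1 6 5 11 12 10)(2 8)| = 6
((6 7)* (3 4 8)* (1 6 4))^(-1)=(1 3 8 4 7 6)=[0, 3, 2, 8, 7, 5, 1, 6, 4]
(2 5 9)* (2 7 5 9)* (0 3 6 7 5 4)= [3, 1, 9, 6, 0, 2, 7, 4, 8, 5]= (0 3 6 7 4)(2 9 5)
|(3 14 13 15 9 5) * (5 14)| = |(3 5)(9 14 13 15)| = 4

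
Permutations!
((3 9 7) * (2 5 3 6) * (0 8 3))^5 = (0 6 3 5 7 8 2 9) = [6, 1, 9, 5, 4, 7, 3, 8, 2, 0]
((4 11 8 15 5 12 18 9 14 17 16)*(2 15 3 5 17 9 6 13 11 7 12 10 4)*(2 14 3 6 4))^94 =(2 14 10 16 5 17 3 15 9)(4 12)(6 11)(7 18)(8 13) =[0, 1, 14, 15, 12, 17, 11, 18, 13, 2, 16, 6, 4, 8, 10, 9, 5, 3, 7]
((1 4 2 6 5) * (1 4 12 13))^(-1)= (1 13 12)(2 4 5 6)= [0, 13, 4, 3, 5, 6, 2, 7, 8, 9, 10, 11, 1, 12]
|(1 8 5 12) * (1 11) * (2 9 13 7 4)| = 5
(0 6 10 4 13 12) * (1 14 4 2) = (0 6 10 2 1 14 4 13 12) = [6, 14, 1, 3, 13, 5, 10, 7, 8, 9, 2, 11, 0, 12, 4]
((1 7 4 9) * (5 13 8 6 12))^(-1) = (1 9 4 7)(5 12 6 8 13) = [0, 9, 2, 3, 7, 12, 8, 1, 13, 4, 10, 11, 6, 5]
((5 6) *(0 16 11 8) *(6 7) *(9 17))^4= [0, 1, 2, 3, 4, 7, 5, 6, 8, 9, 10, 11, 12, 13, 14, 15, 16, 17]= (17)(5 7 6)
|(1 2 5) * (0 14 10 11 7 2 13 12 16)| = 11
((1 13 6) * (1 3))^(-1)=[0, 3, 2, 6, 4, 5, 13, 7, 8, 9, 10, 11, 12, 1]=(1 3 6 13)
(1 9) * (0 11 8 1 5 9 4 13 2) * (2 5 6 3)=(0 11 8 1 4 13 5 9 6 3 2)=[11, 4, 0, 2, 13, 9, 3, 7, 1, 6, 10, 8, 12, 5]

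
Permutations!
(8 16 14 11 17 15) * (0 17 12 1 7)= [17, 7, 2, 3, 4, 5, 6, 0, 16, 9, 10, 12, 1, 13, 11, 8, 14, 15]= (0 17 15 8 16 14 11 12 1 7)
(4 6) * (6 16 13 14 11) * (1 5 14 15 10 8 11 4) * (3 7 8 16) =(1 5 14 4 3 7 8 11 6)(10 16 13 15) =[0, 5, 2, 7, 3, 14, 1, 8, 11, 9, 16, 6, 12, 15, 4, 10, 13]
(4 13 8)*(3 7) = [0, 1, 2, 7, 13, 5, 6, 3, 4, 9, 10, 11, 12, 8] = (3 7)(4 13 8)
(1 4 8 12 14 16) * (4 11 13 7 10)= [0, 11, 2, 3, 8, 5, 6, 10, 12, 9, 4, 13, 14, 7, 16, 15, 1]= (1 11 13 7 10 4 8 12 14 16)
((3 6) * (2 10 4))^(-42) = (10) = [0, 1, 2, 3, 4, 5, 6, 7, 8, 9, 10]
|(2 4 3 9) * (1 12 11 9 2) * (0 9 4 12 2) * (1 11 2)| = |(0 9 11 4 3)(2 12)| = 10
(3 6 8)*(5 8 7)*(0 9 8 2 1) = (0 9 8 3 6 7 5 2 1) = [9, 0, 1, 6, 4, 2, 7, 5, 3, 8]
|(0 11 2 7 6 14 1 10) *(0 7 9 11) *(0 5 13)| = |(0 5 13)(1 10 7 6 14)(2 9 11)| = 15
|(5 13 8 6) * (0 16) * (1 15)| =4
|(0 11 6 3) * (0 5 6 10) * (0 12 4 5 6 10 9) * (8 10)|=|(0 11 9)(3 6)(4 5 8 10 12)|=30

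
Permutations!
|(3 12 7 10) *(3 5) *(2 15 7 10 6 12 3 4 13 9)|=10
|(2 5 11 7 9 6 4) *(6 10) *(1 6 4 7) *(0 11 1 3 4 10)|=|(0 11 3 4 2 5 1 6 7 9)|=10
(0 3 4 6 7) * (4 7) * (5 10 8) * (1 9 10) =(0 3 7)(1 9 10 8 5)(4 6) =[3, 9, 2, 7, 6, 1, 4, 0, 5, 10, 8]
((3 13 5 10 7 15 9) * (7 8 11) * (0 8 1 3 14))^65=[11, 1, 2, 3, 4, 5, 6, 9, 7, 0, 10, 15, 12, 13, 8, 14]=(0 11 15 14 8 7 9)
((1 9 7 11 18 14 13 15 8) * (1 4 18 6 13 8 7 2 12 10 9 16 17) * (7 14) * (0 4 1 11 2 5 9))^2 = (0 18 2 10 4 7 12)(1 17 6 15 8 16 11 13 14) = [18, 17, 10, 3, 7, 5, 15, 12, 16, 9, 4, 13, 0, 14, 1, 8, 11, 6, 2]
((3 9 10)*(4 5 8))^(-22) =[0, 1, 2, 10, 8, 4, 6, 7, 5, 3, 9] =(3 10 9)(4 8 5)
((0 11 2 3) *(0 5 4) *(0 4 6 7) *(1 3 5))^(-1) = (0 7 6 5 2 11)(1 3) = [7, 3, 11, 1, 4, 2, 5, 6, 8, 9, 10, 0]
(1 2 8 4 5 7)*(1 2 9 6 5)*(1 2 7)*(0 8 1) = [8, 9, 1, 3, 2, 0, 5, 7, 4, 6] = (0 8 4 2 1 9 6 5)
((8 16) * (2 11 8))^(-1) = (2 16 8 11) = [0, 1, 16, 3, 4, 5, 6, 7, 11, 9, 10, 2, 12, 13, 14, 15, 8]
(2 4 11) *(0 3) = [3, 1, 4, 0, 11, 5, 6, 7, 8, 9, 10, 2] = (0 3)(2 4 11)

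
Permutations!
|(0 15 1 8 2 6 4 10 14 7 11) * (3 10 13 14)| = |(0 15 1 8 2 6 4 13 14 7 11)(3 10)| = 22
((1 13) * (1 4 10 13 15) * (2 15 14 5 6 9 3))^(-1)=(1 15 2 3 9 6 5 14)(4 13 10)=[0, 15, 3, 9, 13, 14, 5, 7, 8, 6, 4, 11, 12, 10, 1, 2]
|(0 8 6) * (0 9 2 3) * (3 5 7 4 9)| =|(0 8 6 3)(2 5 7 4 9)| =20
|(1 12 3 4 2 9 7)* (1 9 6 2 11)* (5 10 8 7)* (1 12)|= |(2 6)(3 4 11 12)(5 10 8 7 9)|= 20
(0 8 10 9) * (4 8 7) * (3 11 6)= [7, 1, 2, 11, 8, 5, 3, 4, 10, 0, 9, 6]= (0 7 4 8 10 9)(3 11 6)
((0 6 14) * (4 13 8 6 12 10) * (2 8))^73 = (0 12 10 4 13 2 8 6 14) = [12, 1, 8, 3, 13, 5, 14, 7, 6, 9, 4, 11, 10, 2, 0]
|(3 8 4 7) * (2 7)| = 5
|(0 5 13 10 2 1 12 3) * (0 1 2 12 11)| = |(0 5 13 10 12 3 1 11)| = 8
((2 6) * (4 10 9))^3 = (10)(2 6) = [0, 1, 6, 3, 4, 5, 2, 7, 8, 9, 10]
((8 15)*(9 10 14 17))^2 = (9 14)(10 17) = [0, 1, 2, 3, 4, 5, 6, 7, 8, 14, 17, 11, 12, 13, 9, 15, 16, 10]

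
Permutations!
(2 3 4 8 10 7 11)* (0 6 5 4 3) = (0 6 5 4 8 10 7 11 2) = [6, 1, 0, 3, 8, 4, 5, 11, 10, 9, 7, 2]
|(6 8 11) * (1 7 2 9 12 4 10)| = 21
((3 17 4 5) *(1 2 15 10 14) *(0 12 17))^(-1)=[3, 14, 1, 5, 17, 4, 6, 7, 8, 9, 15, 11, 0, 13, 10, 2, 16, 12]=(0 3 5 4 17 12)(1 14 10 15 2)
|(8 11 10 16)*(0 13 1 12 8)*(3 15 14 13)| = |(0 3 15 14 13 1 12 8 11 10 16)| = 11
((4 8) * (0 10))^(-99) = [10, 1, 2, 3, 8, 5, 6, 7, 4, 9, 0] = (0 10)(4 8)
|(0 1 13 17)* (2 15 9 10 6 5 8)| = |(0 1 13 17)(2 15 9 10 6 5 8)| = 28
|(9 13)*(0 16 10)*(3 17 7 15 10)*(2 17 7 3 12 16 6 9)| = 10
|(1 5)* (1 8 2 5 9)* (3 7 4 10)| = |(1 9)(2 5 8)(3 7 4 10)| = 12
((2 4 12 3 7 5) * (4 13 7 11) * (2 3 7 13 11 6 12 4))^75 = (13)(2 11) = [0, 1, 11, 3, 4, 5, 6, 7, 8, 9, 10, 2, 12, 13]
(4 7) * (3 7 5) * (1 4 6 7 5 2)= (1 4 2)(3 5)(6 7)= [0, 4, 1, 5, 2, 3, 7, 6]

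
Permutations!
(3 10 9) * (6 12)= (3 10 9)(6 12)= [0, 1, 2, 10, 4, 5, 12, 7, 8, 3, 9, 11, 6]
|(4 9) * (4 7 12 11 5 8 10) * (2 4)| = 9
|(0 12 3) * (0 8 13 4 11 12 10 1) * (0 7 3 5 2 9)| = |(0 10 1 7 3 8 13 4 11 12 5 2 9)| = 13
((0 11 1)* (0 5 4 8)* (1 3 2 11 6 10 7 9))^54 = [0, 1, 2, 3, 4, 5, 6, 7, 8, 9, 10, 11] = (11)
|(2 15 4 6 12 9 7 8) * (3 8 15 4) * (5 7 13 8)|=28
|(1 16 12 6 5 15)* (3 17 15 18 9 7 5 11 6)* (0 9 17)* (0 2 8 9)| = |(1 16 12 3 2 8 9 7 5 18 17 15)(6 11)| = 12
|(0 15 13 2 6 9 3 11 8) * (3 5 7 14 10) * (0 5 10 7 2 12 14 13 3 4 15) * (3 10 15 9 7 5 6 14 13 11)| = 12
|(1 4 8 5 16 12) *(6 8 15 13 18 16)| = |(1 4 15 13 18 16 12)(5 6 8)| = 21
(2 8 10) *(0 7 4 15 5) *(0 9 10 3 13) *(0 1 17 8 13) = [7, 17, 13, 0, 15, 9, 6, 4, 3, 10, 2, 11, 12, 1, 14, 5, 16, 8] = (0 7 4 15 5 9 10 2 13 1 17 8 3)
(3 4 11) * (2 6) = (2 6)(3 4 11) = [0, 1, 6, 4, 11, 5, 2, 7, 8, 9, 10, 3]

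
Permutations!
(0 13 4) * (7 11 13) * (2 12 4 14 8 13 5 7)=(0 2 12 4)(5 7 11)(8 13 14)=[2, 1, 12, 3, 0, 7, 6, 11, 13, 9, 10, 5, 4, 14, 8]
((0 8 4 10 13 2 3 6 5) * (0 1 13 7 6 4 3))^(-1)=(0 2 13 1 5 6 7 10 4 3 8)=[2, 5, 13, 8, 3, 6, 7, 10, 0, 9, 4, 11, 12, 1]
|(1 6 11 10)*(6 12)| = |(1 12 6 11 10)| = 5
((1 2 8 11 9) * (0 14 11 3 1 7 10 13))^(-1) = (0 13 10 7 9 11 14)(1 3 8 2) = [13, 3, 1, 8, 4, 5, 6, 9, 2, 11, 7, 14, 12, 10, 0]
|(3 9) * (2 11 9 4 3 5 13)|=|(2 11 9 5 13)(3 4)|=10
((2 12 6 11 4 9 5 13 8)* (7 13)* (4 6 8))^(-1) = (2 8 12)(4 13 7 5 9)(6 11) = [0, 1, 8, 3, 13, 9, 11, 5, 12, 4, 10, 6, 2, 7]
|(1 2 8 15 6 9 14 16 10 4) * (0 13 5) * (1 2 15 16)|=15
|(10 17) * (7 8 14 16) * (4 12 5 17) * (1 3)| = |(1 3)(4 12 5 17 10)(7 8 14 16)| = 20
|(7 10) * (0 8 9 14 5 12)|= 6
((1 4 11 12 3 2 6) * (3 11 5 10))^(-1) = (1 6 2 3 10 5 4)(11 12) = [0, 6, 3, 10, 1, 4, 2, 7, 8, 9, 5, 12, 11]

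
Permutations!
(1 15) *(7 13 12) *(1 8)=(1 15 8)(7 13 12)=[0, 15, 2, 3, 4, 5, 6, 13, 1, 9, 10, 11, 7, 12, 14, 8]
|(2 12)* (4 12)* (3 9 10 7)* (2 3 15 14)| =|(2 4 12 3 9 10 7 15 14)| =9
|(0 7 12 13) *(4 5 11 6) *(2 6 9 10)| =28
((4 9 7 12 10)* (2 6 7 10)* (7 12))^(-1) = (2 12 6)(4 10 9) = [0, 1, 12, 3, 10, 5, 2, 7, 8, 4, 9, 11, 6]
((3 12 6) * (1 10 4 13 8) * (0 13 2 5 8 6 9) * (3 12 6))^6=(13)=[0, 1, 2, 3, 4, 5, 6, 7, 8, 9, 10, 11, 12, 13]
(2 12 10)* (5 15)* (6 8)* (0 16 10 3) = [16, 1, 12, 0, 4, 15, 8, 7, 6, 9, 2, 11, 3, 13, 14, 5, 10] = (0 16 10 2 12 3)(5 15)(6 8)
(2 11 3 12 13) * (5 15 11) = (2 5 15 11 3 12 13) = [0, 1, 5, 12, 4, 15, 6, 7, 8, 9, 10, 3, 13, 2, 14, 11]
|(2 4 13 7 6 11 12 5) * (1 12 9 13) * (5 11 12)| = |(1 5 2 4)(6 12 11 9 13 7)| = 12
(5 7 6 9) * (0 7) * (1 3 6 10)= (0 7 10 1 3 6 9 5)= [7, 3, 2, 6, 4, 0, 9, 10, 8, 5, 1]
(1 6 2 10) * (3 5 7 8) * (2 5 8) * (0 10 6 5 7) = [10, 5, 6, 8, 4, 0, 7, 2, 3, 9, 1] = (0 10 1 5)(2 6 7)(3 8)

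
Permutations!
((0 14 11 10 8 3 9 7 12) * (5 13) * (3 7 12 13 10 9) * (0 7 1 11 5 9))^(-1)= (0 11 1 8 10 5 14)(7 12 9 13)= [11, 8, 2, 3, 4, 14, 6, 12, 10, 13, 5, 1, 9, 7, 0]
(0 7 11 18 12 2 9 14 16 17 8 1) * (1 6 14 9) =[7, 0, 1, 3, 4, 5, 14, 11, 6, 9, 10, 18, 2, 13, 16, 15, 17, 8, 12] =(0 7 11 18 12 2 1)(6 14 16 17 8)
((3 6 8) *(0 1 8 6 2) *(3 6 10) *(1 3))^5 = [2, 8, 3, 0, 4, 5, 10, 7, 6, 9, 1] = (0 2 3)(1 8 6 10)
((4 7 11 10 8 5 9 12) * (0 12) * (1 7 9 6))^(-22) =(0 4)(1 6 5 8 10 11 7)(9 12) =[4, 6, 2, 3, 0, 8, 5, 1, 10, 12, 11, 7, 9]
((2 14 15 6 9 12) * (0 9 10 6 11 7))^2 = [12, 1, 15, 3, 4, 5, 6, 9, 8, 2, 10, 0, 14, 13, 11, 7] = (0 12 14 11)(2 15 7 9)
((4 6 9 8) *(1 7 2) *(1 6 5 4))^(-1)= (1 8 9 6 2 7)(4 5)= [0, 8, 7, 3, 5, 4, 2, 1, 9, 6]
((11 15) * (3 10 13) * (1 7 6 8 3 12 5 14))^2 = (15)(1 6 3 13 5)(7 8 10 12 14) = [0, 6, 2, 13, 4, 1, 3, 8, 10, 9, 12, 11, 14, 5, 7, 15]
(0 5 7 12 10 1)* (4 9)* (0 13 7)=(0 5)(1 13 7 12 10)(4 9)=[5, 13, 2, 3, 9, 0, 6, 12, 8, 4, 1, 11, 10, 7]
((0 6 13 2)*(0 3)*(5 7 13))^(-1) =(0 3 2 13 7 5 6) =[3, 1, 13, 2, 4, 6, 0, 5, 8, 9, 10, 11, 12, 7]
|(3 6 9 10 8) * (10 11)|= |(3 6 9 11 10 8)|= 6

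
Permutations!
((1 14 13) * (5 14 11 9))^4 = (1 14 9)(5 11 13) = [0, 14, 2, 3, 4, 11, 6, 7, 8, 1, 10, 13, 12, 5, 9]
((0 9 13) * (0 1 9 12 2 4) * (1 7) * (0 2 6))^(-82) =(0 6 12)(1 13)(7 9) =[6, 13, 2, 3, 4, 5, 12, 9, 8, 7, 10, 11, 0, 1]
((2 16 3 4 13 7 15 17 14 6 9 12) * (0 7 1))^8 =[2, 12, 15, 14, 6, 5, 1, 16, 8, 0, 10, 11, 7, 9, 13, 3, 17, 4] =(0 2 15 3 14 13 9)(1 12 7 16 17 4 6)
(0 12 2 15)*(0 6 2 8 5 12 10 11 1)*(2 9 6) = (0 10 11 1)(2 15)(5 12 8)(6 9) = [10, 0, 15, 3, 4, 12, 9, 7, 5, 6, 11, 1, 8, 13, 14, 2]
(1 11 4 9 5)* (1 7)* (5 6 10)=(1 11 4 9 6 10 5 7)=[0, 11, 2, 3, 9, 7, 10, 1, 8, 6, 5, 4]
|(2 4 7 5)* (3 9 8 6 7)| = |(2 4 3 9 8 6 7 5)| = 8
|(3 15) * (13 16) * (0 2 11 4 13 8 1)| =8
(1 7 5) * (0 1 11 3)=[1, 7, 2, 0, 4, 11, 6, 5, 8, 9, 10, 3]=(0 1 7 5 11 3)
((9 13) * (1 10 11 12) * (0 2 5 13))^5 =[0, 10, 2, 3, 4, 5, 6, 7, 8, 9, 11, 12, 1, 13] =(13)(1 10 11 12)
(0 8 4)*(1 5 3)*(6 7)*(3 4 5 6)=(0 8 5 4)(1 6 7 3)=[8, 6, 2, 1, 0, 4, 7, 3, 5]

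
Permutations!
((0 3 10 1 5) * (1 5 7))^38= (0 10)(3 5)= [10, 1, 2, 5, 4, 3, 6, 7, 8, 9, 0]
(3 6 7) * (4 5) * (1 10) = (1 10)(3 6 7)(4 5) = [0, 10, 2, 6, 5, 4, 7, 3, 8, 9, 1]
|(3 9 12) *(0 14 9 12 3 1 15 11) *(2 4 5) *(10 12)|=|(0 14 9 3 10 12 1 15 11)(2 4 5)|=9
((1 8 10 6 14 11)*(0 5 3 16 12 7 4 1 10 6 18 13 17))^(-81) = (0 17 13 18 10 11 14 6 8 1 4 7 12 16 3 5) = [17, 4, 2, 5, 7, 0, 8, 12, 1, 9, 11, 14, 16, 18, 6, 15, 3, 13, 10]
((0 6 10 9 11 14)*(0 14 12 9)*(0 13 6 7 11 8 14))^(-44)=(0 8 12 7 14 9 11)(6 10 13)=[8, 1, 2, 3, 4, 5, 10, 14, 12, 11, 13, 0, 7, 6, 9]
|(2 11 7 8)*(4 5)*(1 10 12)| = 12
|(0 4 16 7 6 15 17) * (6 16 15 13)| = |(0 4 15 17)(6 13)(7 16)| = 4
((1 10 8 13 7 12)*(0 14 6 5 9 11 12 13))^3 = (0 5 12 8 6 11 10 14 9 1)(7 13) = [5, 0, 2, 3, 4, 12, 11, 13, 6, 1, 14, 10, 8, 7, 9]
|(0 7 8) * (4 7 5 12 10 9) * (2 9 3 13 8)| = 28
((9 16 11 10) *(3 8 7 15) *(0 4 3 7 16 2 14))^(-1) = (0 14 2 9 10 11 16 8 3 4)(7 15) = [14, 1, 9, 4, 0, 5, 6, 15, 3, 10, 11, 16, 12, 13, 2, 7, 8]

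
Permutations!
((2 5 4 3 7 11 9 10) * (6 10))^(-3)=(2 9 3)(4 10 11)(5 6 7)=[0, 1, 9, 2, 10, 6, 7, 5, 8, 3, 11, 4]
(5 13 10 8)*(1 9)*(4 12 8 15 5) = [0, 9, 2, 3, 12, 13, 6, 7, 4, 1, 15, 11, 8, 10, 14, 5] = (1 9)(4 12 8)(5 13 10 15)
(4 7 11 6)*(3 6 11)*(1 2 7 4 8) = (11)(1 2 7 3 6 8) = [0, 2, 7, 6, 4, 5, 8, 3, 1, 9, 10, 11]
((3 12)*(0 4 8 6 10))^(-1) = (0 10 6 8 4)(3 12) = [10, 1, 2, 12, 0, 5, 8, 7, 4, 9, 6, 11, 3]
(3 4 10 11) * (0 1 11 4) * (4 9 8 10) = [1, 11, 2, 0, 4, 5, 6, 7, 10, 8, 9, 3] = (0 1 11 3)(8 10 9)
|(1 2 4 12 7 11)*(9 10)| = 6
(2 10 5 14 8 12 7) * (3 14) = (2 10 5 3 14 8 12 7) = [0, 1, 10, 14, 4, 3, 6, 2, 12, 9, 5, 11, 7, 13, 8]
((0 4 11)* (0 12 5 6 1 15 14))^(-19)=(0 14 15 1 6 5 12 11 4)=[14, 6, 2, 3, 0, 12, 5, 7, 8, 9, 10, 4, 11, 13, 15, 1]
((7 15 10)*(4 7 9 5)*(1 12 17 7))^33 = (1 9 7)(4 10 17)(5 15 12) = [0, 9, 2, 3, 10, 15, 6, 1, 8, 7, 17, 11, 5, 13, 14, 12, 16, 4]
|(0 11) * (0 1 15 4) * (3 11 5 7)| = |(0 5 7 3 11 1 15 4)| = 8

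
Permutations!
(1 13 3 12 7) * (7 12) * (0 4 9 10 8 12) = [4, 13, 2, 7, 9, 5, 6, 1, 12, 10, 8, 11, 0, 3] = (0 4 9 10 8 12)(1 13 3 7)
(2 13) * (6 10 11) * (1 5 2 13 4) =(13)(1 5 2 4)(6 10 11) =[0, 5, 4, 3, 1, 2, 10, 7, 8, 9, 11, 6, 12, 13]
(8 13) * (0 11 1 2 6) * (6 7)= (0 11 1 2 7 6)(8 13)= [11, 2, 7, 3, 4, 5, 0, 6, 13, 9, 10, 1, 12, 8]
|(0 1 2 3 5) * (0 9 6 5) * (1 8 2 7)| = |(0 8 2 3)(1 7)(5 9 6)| = 12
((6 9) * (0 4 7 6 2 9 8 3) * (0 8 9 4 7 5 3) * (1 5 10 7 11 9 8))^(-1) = (0 8 6 7 10 4 2 9 11)(1 3 5) = [8, 3, 9, 5, 2, 1, 7, 10, 6, 11, 4, 0]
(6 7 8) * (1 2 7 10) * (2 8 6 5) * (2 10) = (1 8 5 10)(2 7 6) = [0, 8, 7, 3, 4, 10, 2, 6, 5, 9, 1]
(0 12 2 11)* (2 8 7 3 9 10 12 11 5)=[11, 1, 5, 9, 4, 2, 6, 3, 7, 10, 12, 0, 8]=(0 11)(2 5)(3 9 10 12 8 7)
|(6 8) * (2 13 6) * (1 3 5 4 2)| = 8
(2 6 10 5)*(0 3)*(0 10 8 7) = (0 3 10 5 2 6 8 7) = [3, 1, 6, 10, 4, 2, 8, 0, 7, 9, 5]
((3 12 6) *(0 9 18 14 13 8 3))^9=[0, 1, 2, 3, 4, 5, 6, 7, 8, 9, 10, 11, 12, 13, 14, 15, 16, 17, 18]=(18)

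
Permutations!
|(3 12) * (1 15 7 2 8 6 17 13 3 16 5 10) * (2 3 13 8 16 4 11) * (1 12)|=|(1 15 7 3)(2 16 5 10 12 4 11)(6 17 8)|=84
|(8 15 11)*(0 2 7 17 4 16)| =|(0 2 7 17 4 16)(8 15 11)| =6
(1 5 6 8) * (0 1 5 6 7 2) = [1, 6, 0, 3, 4, 7, 8, 2, 5] = (0 1 6 8 5 7 2)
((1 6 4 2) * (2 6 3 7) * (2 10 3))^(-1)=[0, 2, 1, 10, 6, 5, 4, 3, 8, 9, 7]=(1 2)(3 10 7)(4 6)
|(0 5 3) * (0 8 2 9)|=|(0 5 3 8 2 9)|=6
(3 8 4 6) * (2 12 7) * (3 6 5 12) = (2 3 8 4 5 12 7) = [0, 1, 3, 8, 5, 12, 6, 2, 4, 9, 10, 11, 7]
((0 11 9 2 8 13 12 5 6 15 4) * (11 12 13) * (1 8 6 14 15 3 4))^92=(0 12 5 14 15 1 8 11 9 2 6 3 4)=[12, 8, 6, 4, 0, 14, 3, 7, 11, 2, 10, 9, 5, 13, 15, 1]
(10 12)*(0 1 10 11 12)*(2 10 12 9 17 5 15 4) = (0 1 12 11 9 17 5 15 4 2 10) = [1, 12, 10, 3, 2, 15, 6, 7, 8, 17, 0, 9, 11, 13, 14, 4, 16, 5]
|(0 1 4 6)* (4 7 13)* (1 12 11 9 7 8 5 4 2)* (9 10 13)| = |(0 12 11 10 13 2 1 8 5 4 6)(7 9)| = 22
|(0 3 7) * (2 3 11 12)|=|(0 11 12 2 3 7)|=6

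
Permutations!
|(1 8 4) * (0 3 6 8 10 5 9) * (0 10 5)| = |(0 3 6 8 4 1 5 9 10)| = 9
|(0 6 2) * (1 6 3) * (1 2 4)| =3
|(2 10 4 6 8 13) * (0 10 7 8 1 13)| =9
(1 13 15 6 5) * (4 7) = (1 13 15 6 5)(4 7) = [0, 13, 2, 3, 7, 1, 5, 4, 8, 9, 10, 11, 12, 15, 14, 6]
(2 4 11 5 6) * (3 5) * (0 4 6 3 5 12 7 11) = (0 4)(2 6)(3 12 7 11 5) = [4, 1, 6, 12, 0, 3, 2, 11, 8, 9, 10, 5, 7]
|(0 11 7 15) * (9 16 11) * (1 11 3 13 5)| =|(0 9 16 3 13 5 1 11 7 15)| =10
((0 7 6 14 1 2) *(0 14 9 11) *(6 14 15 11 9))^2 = (0 14 2 11 7 1 15) = [14, 15, 11, 3, 4, 5, 6, 1, 8, 9, 10, 7, 12, 13, 2, 0]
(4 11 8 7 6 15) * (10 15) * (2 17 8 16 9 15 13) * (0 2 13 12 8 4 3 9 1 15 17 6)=(0 2 6 10 12 8 7)(1 15 3 9 17 4 11 16)=[2, 15, 6, 9, 11, 5, 10, 0, 7, 17, 12, 16, 8, 13, 14, 3, 1, 4]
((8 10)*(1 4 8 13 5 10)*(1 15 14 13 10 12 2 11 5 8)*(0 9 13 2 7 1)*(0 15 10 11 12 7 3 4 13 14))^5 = [3, 5, 0, 14, 2, 10, 6, 11, 1, 4, 13, 8, 9, 7, 15, 12] = (0 3 14 15 12 9 4 2)(1 5 10 13 7 11 8)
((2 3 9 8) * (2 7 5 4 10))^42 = (2 9 7 4)(3 8 5 10) = [0, 1, 9, 8, 2, 10, 6, 4, 5, 7, 3]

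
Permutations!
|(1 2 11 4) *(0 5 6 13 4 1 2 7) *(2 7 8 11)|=6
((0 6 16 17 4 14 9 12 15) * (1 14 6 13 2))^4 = [14, 15, 12, 3, 4, 5, 6, 7, 8, 13, 10, 11, 2, 9, 0, 1, 16, 17] = (17)(0 14)(1 15)(2 12)(9 13)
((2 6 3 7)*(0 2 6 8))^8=(0 8 2)(3 6 7)=[8, 1, 0, 6, 4, 5, 7, 3, 2]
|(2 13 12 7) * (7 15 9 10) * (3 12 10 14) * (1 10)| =5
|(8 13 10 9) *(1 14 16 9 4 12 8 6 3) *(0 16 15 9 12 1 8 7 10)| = |(0 16 12 7 10 4 1 14 15 9 6 3 8 13)| = 14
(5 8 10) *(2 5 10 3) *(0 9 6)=(10)(0 9 6)(2 5 8 3)=[9, 1, 5, 2, 4, 8, 0, 7, 3, 6, 10]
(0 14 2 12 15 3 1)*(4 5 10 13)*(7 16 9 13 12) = (0 14 2 7 16 9 13 4 5 10 12 15 3 1) = [14, 0, 7, 1, 5, 10, 6, 16, 8, 13, 12, 11, 15, 4, 2, 3, 9]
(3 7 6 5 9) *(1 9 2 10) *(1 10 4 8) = (10)(1 9 3 7 6 5 2 4 8) = [0, 9, 4, 7, 8, 2, 5, 6, 1, 3, 10]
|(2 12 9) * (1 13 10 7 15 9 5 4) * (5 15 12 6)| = |(1 13 10 7 12 15 9 2 6 5 4)| = 11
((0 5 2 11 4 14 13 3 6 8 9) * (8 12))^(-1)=(0 9 8 12 6 3 13 14 4 11 2 5)=[9, 1, 5, 13, 11, 0, 3, 7, 12, 8, 10, 2, 6, 14, 4]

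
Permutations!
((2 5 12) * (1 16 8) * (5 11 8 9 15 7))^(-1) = (1 8 11 2 12 5 7 15 9 16) = [0, 8, 12, 3, 4, 7, 6, 15, 11, 16, 10, 2, 5, 13, 14, 9, 1]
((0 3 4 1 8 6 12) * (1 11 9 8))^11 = (0 11 6 3 9 12 4 8) = [11, 1, 2, 9, 8, 5, 3, 7, 0, 12, 10, 6, 4]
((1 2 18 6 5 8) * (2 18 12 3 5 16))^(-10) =(1 8 5 3 12 2 16 6 18) =[0, 8, 16, 12, 4, 3, 18, 7, 5, 9, 10, 11, 2, 13, 14, 15, 6, 17, 1]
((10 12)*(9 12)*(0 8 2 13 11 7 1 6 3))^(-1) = [3, 7, 8, 6, 4, 5, 1, 11, 0, 10, 12, 13, 9, 2] = (0 3 6 1 7 11 13 2 8)(9 10 12)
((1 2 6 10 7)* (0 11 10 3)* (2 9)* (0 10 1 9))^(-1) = (0 1 11)(2 9 7 10 3 6) = [1, 11, 9, 6, 4, 5, 2, 10, 8, 7, 3, 0]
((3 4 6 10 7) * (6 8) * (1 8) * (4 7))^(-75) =(10)(3 7) =[0, 1, 2, 7, 4, 5, 6, 3, 8, 9, 10]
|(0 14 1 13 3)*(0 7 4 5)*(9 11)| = |(0 14 1 13 3 7 4 5)(9 11)| = 8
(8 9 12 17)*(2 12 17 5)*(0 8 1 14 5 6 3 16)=[8, 14, 12, 16, 4, 2, 3, 7, 9, 17, 10, 11, 6, 13, 5, 15, 0, 1]=(0 8 9 17 1 14 5 2 12 6 3 16)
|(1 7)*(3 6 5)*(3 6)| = |(1 7)(5 6)| = 2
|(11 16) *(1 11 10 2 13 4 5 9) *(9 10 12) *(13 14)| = |(1 11 16 12 9)(2 14 13 4 5 10)| = 30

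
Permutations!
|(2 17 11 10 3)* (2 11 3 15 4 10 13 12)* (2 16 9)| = |(2 17 3 11 13 12 16 9)(4 10 15)| = 24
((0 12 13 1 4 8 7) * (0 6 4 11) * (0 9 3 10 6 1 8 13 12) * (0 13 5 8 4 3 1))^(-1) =(0 7 8 5 4 13)(1 9 11)(3 6 10) =[7, 9, 2, 6, 13, 4, 10, 8, 5, 11, 3, 1, 12, 0]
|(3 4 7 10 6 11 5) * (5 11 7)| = 3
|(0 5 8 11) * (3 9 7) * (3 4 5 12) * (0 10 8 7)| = |(0 12 3 9)(4 5 7)(8 11 10)| = 12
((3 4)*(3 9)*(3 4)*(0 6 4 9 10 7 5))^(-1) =(0 5 7 10 4 6) =[5, 1, 2, 3, 6, 7, 0, 10, 8, 9, 4]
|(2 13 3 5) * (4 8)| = |(2 13 3 5)(4 8)| = 4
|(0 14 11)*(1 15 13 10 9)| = 15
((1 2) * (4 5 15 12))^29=(1 2)(4 5 15 12)=[0, 2, 1, 3, 5, 15, 6, 7, 8, 9, 10, 11, 4, 13, 14, 12]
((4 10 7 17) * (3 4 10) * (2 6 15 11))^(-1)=(2 11 15 6)(3 4)(7 10 17)=[0, 1, 11, 4, 3, 5, 2, 10, 8, 9, 17, 15, 12, 13, 14, 6, 16, 7]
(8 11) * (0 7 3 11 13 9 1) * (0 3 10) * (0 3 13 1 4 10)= (0 7)(1 13 9 4 10 3 11 8)= [7, 13, 2, 11, 10, 5, 6, 0, 1, 4, 3, 8, 12, 9]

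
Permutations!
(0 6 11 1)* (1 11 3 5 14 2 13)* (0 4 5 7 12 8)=(0 6 3 7 12 8)(1 4 5 14 2 13)=[6, 4, 13, 7, 5, 14, 3, 12, 0, 9, 10, 11, 8, 1, 2]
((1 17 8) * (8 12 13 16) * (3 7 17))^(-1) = (1 8 16 13 12 17 7 3) = [0, 8, 2, 1, 4, 5, 6, 3, 16, 9, 10, 11, 17, 12, 14, 15, 13, 7]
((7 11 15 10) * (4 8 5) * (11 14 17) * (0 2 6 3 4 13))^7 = (0 13 5 8 4 3 6 2)(7 14 17 11 15 10) = [13, 1, 0, 6, 3, 8, 2, 14, 4, 9, 7, 15, 12, 5, 17, 10, 16, 11]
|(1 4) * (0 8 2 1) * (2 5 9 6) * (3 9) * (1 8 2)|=9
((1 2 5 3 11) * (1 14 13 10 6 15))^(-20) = (15) = [0, 1, 2, 3, 4, 5, 6, 7, 8, 9, 10, 11, 12, 13, 14, 15]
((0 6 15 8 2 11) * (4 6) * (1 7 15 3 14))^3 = (0 3 7 2 4 14 15 11 6 1 8) = [3, 8, 4, 7, 14, 5, 1, 2, 0, 9, 10, 6, 12, 13, 15, 11]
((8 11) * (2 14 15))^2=(2 15 14)=[0, 1, 15, 3, 4, 5, 6, 7, 8, 9, 10, 11, 12, 13, 2, 14]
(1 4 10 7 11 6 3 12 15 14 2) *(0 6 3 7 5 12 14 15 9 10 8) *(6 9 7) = (15)(0 9 10 5 12 7 11 3 14 2 1 4 8) = [9, 4, 1, 14, 8, 12, 6, 11, 0, 10, 5, 3, 7, 13, 2, 15]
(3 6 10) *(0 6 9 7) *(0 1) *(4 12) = (0 6 10 3 9 7 1)(4 12) = [6, 0, 2, 9, 12, 5, 10, 1, 8, 7, 3, 11, 4]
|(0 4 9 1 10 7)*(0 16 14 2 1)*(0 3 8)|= |(0 4 9 3 8)(1 10 7 16 14 2)|= 30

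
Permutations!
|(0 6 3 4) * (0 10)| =5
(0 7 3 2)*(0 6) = [7, 1, 6, 2, 4, 5, 0, 3] = (0 7 3 2 6)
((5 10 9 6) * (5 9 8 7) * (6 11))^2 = [0, 1, 2, 3, 4, 8, 11, 10, 5, 6, 7, 9] = (5 8)(6 11 9)(7 10)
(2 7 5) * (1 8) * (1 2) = (1 8 2 7 5) = [0, 8, 7, 3, 4, 1, 6, 5, 2]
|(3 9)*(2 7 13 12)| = |(2 7 13 12)(3 9)| = 4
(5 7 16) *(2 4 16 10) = (2 4 16 5 7 10) = [0, 1, 4, 3, 16, 7, 6, 10, 8, 9, 2, 11, 12, 13, 14, 15, 5]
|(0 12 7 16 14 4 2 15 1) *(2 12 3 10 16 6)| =|(0 3 10 16 14 4 12 7 6 2 15 1)| =12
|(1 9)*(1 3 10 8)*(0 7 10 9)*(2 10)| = |(0 7 2 10 8 1)(3 9)| = 6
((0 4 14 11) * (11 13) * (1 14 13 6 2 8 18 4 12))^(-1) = (0 11 13 4 18 8 2 6 14 1 12) = [11, 12, 6, 3, 18, 5, 14, 7, 2, 9, 10, 13, 0, 4, 1, 15, 16, 17, 8]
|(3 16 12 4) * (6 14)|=4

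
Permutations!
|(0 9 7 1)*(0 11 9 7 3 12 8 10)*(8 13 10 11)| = 10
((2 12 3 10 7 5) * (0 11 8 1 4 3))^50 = (0 10 11 7 8 5 1 2 4 12 3) = [10, 2, 4, 0, 12, 1, 6, 8, 5, 9, 11, 7, 3]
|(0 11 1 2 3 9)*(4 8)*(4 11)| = |(0 4 8 11 1 2 3 9)| = 8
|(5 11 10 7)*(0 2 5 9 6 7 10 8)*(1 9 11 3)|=10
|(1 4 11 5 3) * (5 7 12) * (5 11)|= |(1 4 5 3)(7 12 11)|= 12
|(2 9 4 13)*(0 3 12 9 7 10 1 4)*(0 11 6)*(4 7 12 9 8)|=|(0 3 9 11 6)(1 7 10)(2 12 8 4 13)|=15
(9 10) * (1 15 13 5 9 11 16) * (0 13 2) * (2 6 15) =[13, 2, 0, 3, 4, 9, 15, 7, 8, 10, 11, 16, 12, 5, 14, 6, 1] =(0 13 5 9 10 11 16 1 2)(6 15)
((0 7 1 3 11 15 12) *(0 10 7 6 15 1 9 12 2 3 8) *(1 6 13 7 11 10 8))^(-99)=[9, 1, 11, 6, 4, 5, 3, 8, 7, 0, 15, 2, 13, 12, 14, 10]=(0 9)(2 11)(3 6)(7 8)(10 15)(12 13)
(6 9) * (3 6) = (3 6 9) = [0, 1, 2, 6, 4, 5, 9, 7, 8, 3]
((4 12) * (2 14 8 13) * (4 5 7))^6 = (2 8)(4 5)(7 12)(13 14) = [0, 1, 8, 3, 5, 4, 6, 12, 2, 9, 10, 11, 7, 14, 13]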